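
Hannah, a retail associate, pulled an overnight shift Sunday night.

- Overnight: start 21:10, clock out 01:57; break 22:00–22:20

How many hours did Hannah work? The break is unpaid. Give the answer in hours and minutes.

4 h 27 min

Overnight: 21:10 → midnight = 2 h 50 min; midnight → 01:57 = 1 h 57 min; span 4 h 47 min; less 20 min break → 4 h 27 min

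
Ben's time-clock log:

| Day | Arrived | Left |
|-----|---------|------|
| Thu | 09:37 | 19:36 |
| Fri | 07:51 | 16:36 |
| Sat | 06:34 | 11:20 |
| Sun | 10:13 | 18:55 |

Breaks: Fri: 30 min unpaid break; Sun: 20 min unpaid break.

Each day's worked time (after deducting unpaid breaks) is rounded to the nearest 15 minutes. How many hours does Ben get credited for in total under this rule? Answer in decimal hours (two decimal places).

Thu: 09:37–19:36 = 9 h 59 min → rounds to 10 h 0 min
Fri: 07:51–16:36 = 8 h 45 min − 30 min = 8 h 15 min → rounds to 8 h 15 min
Sat: 06:34–11:20 = 4 h 46 min → rounds to 4 h 45 min
Sun: 10:13–18:55 = 8 h 42 min − 20 min = 8 h 22 min → rounds to 8 h 15 min
Total credited: 31 h 15 min.

31.25 hours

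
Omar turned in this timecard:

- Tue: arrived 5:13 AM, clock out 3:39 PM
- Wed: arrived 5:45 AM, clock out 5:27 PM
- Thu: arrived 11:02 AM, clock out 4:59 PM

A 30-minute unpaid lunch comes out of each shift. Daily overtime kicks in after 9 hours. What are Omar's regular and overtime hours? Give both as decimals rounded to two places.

Regular 23.45 hours, overtime 3.13 hours

Tue: 5:13 AM–3:39 PM = 10 h 26 min; less 30 min break → 9 h 56 min
Wed: 5:45 AM–5:27 PM = 11 h 42 min; less 30 min break → 11 h 12 min
Thu: 11:02 AM–4:59 PM = 5 h 57 min; less 30 min break → 5 h 27 min
Tue reg 9 h 0 min / OT 0 h 56 min; Wed reg 9 h 0 min / OT 2 h 12 min; Thu reg 5 h 27 min / OT 0 h 0 min.
Totals: regular 23 h 27 min, overtime 3 h 8 min.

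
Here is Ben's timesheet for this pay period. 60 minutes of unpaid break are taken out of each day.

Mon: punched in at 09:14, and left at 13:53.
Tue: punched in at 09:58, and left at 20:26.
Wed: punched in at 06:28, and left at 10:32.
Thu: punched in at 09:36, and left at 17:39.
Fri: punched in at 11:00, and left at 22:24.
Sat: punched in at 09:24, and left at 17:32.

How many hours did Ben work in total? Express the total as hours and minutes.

40 h 46 min

Mon: 09:14–13:53 = 4 h 39 min; less 60 min break → 3 h 39 min
Tue: 09:58–20:26 = 10 h 28 min; less 60 min break → 9 h 28 min
Wed: 06:28–10:32 = 4 h 4 min; less 60 min break → 3 h 4 min
Thu: 09:36–17:39 = 8 h 3 min; less 60 min break → 7 h 3 min
Fri: 11:00–22:24 = 11 h 24 min; less 60 min break → 10 h 24 min
Sat: 09:24–17:32 = 8 h 8 min; less 60 min break → 7 h 8 min
Total: 3 h 39 min + 9 h 28 min + 3 h 4 min + 7 h 3 min + 10 h 24 min + 7 h 8 min = 40 h 46 min.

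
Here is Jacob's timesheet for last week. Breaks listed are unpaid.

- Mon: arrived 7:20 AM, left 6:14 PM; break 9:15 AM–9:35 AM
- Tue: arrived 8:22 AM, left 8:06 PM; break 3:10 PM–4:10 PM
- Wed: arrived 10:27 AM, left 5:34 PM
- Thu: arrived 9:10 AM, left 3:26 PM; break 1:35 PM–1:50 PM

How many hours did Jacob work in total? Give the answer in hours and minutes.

34 h 26 min

Mon: 7:20 AM–6:14 PM = 10 h 54 min; less 20 min break → 10 h 34 min
Tue: 8:22 AM–8:06 PM = 11 h 44 min; less 60 min break → 10 h 44 min
Wed: 10:27 AM–5:34 PM = 7 h 7 min
Thu: 9:10 AM–3:26 PM = 6 h 16 min; less 15 min break → 6 h 1 min
Total: 10 h 34 min + 10 h 44 min + 7 h 7 min + 6 h 1 min = 34 h 26 min.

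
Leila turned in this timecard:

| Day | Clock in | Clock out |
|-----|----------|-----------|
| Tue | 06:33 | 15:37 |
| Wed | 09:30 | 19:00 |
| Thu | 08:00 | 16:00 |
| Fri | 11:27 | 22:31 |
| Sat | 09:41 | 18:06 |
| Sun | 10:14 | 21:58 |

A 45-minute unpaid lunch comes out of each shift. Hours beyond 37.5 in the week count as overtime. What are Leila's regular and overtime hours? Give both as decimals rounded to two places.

Tue: 06:33–15:37 = 9 h 4 min; less 45 min break → 8 h 19 min
Wed: 09:30–19:00 = 9 h 30 min; less 45 min break → 8 h 45 min
Thu: 08:00–16:00 = 8 h 0 min; less 45 min break → 7 h 15 min
Fri: 11:27–22:31 = 11 h 4 min; less 45 min break → 10 h 19 min
Sat: 09:41–18:06 = 8 h 25 min; less 45 min break → 7 h 40 min
Sun: 10:14–21:58 = 11 h 44 min; less 45 min break → 10 h 59 min
Total worked: 53 h 17 min = 53.28 h.
Threshold 37.5 h → overtime 15 h 47 min, regular 37 h 30 min.

Regular 37.50 hours, overtime 15.78 hours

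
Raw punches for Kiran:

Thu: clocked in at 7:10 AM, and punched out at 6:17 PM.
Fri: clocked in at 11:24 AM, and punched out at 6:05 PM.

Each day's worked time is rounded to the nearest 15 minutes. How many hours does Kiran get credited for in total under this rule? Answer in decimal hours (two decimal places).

17.75 hours

Thu: 7:10 AM–6:17 PM = 11 h 7 min → rounds to 11 h 0 min
Fri: 11:24 AM–6:05 PM = 6 h 41 min → rounds to 6 h 45 min
Total credited: 17 h 45 min.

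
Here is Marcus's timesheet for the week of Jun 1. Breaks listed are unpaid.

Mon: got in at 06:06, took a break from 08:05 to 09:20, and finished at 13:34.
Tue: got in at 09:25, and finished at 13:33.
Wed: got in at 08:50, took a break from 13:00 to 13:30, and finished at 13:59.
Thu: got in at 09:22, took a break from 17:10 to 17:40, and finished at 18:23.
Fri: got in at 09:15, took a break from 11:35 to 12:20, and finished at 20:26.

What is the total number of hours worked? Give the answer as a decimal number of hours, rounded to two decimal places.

Mon: 06:06–13:34 = 7 h 28 min; less 75 min break → 6 h 13 min
Tue: 09:25–13:33 = 4 h 8 min
Wed: 08:50–13:59 = 5 h 9 min; less 30 min break → 4 h 39 min
Thu: 09:22–18:23 = 9 h 1 min; less 30 min break → 8 h 31 min
Fri: 09:15–20:26 = 11 h 11 min; less 45 min break → 10 h 26 min
Total: 6 h 13 min + 4 h 8 min + 4 h 39 min + 8 h 31 min + 10 h 26 min = 33 h 57 min.

33.95 hours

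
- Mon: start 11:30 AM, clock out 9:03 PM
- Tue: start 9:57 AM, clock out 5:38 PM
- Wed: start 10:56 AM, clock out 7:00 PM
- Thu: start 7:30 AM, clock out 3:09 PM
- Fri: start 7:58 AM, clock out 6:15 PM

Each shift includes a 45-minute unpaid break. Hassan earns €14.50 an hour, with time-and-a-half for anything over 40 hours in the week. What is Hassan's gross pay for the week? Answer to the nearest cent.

Mon: 11:30 AM–9:03 PM = 9 h 33 min; less 45 min break → 8 h 48 min
Tue: 9:57 AM–5:38 PM = 7 h 41 min; less 45 min break → 6 h 56 min
Wed: 10:56 AM–7:00 PM = 8 h 4 min; less 45 min break → 7 h 19 min
Thu: 7:30 AM–3:09 PM = 7 h 39 min; less 45 min break → 6 h 54 min
Fri: 7:58 AM–6:15 PM = 10 h 17 min; less 45 min break → 9 h 32 min
Total worked: 39 h 29 min = 2369 min.
Regular 39 h 29 min = 2369 min at €14.50/h; overtime 0 h 0 min = 0 min at €21.75/h.
Pay = (2369 × €14.50 + 0 × €21.75) ÷ 60 = €572.51.

€572.51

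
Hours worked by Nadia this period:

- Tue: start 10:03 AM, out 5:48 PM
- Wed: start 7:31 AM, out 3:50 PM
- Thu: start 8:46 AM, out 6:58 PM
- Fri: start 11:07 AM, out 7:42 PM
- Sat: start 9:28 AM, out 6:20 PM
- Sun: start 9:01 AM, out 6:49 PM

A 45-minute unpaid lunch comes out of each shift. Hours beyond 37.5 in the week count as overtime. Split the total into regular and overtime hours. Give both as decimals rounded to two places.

Tue: 10:03 AM–5:48 PM = 7 h 45 min; less 45 min break → 7 h 0 min
Wed: 7:31 AM–3:50 PM = 8 h 19 min; less 45 min break → 7 h 34 min
Thu: 8:46 AM–6:58 PM = 10 h 12 min; less 45 min break → 9 h 27 min
Fri: 11:07 AM–7:42 PM = 8 h 35 min; less 45 min break → 7 h 50 min
Sat: 9:28 AM–6:20 PM = 8 h 52 min; less 45 min break → 8 h 7 min
Sun: 9:01 AM–6:49 PM = 9 h 48 min; less 45 min break → 9 h 3 min
Total worked: 49 h 1 min = 49.02 h.
Threshold 37.5 h → overtime 11 h 31 min, regular 37 h 30 min.

Regular 37.50 hours, overtime 11.52 hours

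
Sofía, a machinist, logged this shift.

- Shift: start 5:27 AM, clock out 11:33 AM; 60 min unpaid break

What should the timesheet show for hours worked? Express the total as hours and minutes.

5 h 6 min

Shift: 5:27 AM–11:33 AM = 6 h 6 min; less 60 min break → 5 h 6 min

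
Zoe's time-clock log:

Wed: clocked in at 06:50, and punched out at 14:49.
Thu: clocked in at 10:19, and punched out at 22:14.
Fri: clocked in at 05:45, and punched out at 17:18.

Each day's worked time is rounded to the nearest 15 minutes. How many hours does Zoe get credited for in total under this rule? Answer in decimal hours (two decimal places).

Wed: 06:50–14:49 = 7 h 59 min → rounds to 8 h 0 min
Thu: 10:19–22:14 = 11 h 55 min → rounds to 12 h 0 min
Fri: 05:45–17:18 = 11 h 33 min → rounds to 11 h 30 min
Total credited: 31 h 30 min.

31.50 hours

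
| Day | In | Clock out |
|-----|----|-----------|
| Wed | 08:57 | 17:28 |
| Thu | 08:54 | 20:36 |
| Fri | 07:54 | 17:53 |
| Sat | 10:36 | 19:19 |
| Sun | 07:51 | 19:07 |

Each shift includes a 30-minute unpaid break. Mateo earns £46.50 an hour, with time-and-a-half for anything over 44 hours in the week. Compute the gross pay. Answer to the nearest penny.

£2302.91

Wed: 08:57–17:28 = 8 h 31 min; less 30 min break → 8 h 1 min
Thu: 08:54–20:36 = 11 h 42 min; less 30 min break → 11 h 12 min
Fri: 07:54–17:53 = 9 h 59 min; less 30 min break → 9 h 29 min
Sat: 10:36–19:19 = 8 h 43 min; less 30 min break → 8 h 13 min
Sun: 07:51–19:07 = 11 h 16 min; less 30 min break → 10 h 46 min
Total worked: 47 h 41 min = 2861 min.
Regular 44 h 0 min = 2640 min at £46.50/h; overtime 3 h 41 min = 221 min at £69.75/h.
Pay = (2640 × £46.50 + 221 × £69.75) ÷ 60 = £2302.91.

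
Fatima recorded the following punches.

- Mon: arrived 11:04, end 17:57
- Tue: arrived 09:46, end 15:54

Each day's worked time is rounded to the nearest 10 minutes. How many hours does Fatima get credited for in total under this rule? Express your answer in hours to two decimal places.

Mon: 11:04–17:57 = 6 h 53 min → rounds to 6 h 50 min
Tue: 09:46–15:54 = 6 h 8 min → rounds to 6 h 10 min
Total credited: 13 h 0 min.

13.00 hours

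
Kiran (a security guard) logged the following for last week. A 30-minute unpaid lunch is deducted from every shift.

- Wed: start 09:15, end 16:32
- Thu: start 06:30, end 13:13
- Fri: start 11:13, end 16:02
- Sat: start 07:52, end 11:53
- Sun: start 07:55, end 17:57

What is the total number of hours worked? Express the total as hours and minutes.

30 h 22 min

Wed: 09:15–16:32 = 7 h 17 min; less 30 min break → 6 h 47 min
Thu: 06:30–13:13 = 6 h 43 min; less 30 min break → 6 h 13 min
Fri: 11:13–16:02 = 4 h 49 min; less 30 min break → 4 h 19 min
Sat: 07:52–11:53 = 4 h 1 min; less 30 min break → 3 h 31 min
Sun: 07:55–17:57 = 10 h 2 min; less 30 min break → 9 h 32 min
Total: 6 h 47 min + 6 h 13 min + 4 h 19 min + 3 h 31 min + 9 h 32 min = 30 h 22 min.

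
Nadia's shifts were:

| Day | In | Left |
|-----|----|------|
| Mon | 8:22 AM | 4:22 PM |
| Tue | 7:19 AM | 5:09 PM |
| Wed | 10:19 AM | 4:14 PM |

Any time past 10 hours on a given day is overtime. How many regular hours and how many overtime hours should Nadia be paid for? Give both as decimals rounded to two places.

Mon: 8:22 AM–4:22 PM = 8 h 0 min
Tue: 7:19 AM–5:09 PM = 9 h 50 min
Wed: 10:19 AM–4:14 PM = 5 h 55 min
Mon reg 8 h 0 min / OT 0 h 0 min; Tue reg 9 h 50 min / OT 0 h 0 min; Wed reg 5 h 55 min / OT 0 h 0 min.
Totals: regular 23 h 45 min, overtime 0 h 0 min.

Regular 23.75 hours, overtime 0.00 hours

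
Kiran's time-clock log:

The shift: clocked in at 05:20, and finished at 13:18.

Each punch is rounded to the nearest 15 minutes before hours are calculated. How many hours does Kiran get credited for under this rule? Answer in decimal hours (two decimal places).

The shift: in 05:20→05:15, out 13:18→13:15; 8 h 0 min

8.00 hours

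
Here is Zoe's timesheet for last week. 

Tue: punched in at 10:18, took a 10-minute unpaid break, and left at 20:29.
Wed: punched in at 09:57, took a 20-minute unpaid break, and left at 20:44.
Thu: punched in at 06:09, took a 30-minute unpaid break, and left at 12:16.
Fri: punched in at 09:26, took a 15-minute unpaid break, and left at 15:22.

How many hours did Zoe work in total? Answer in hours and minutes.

31 h 46 min

Tue: 10:18–20:29 = 10 h 11 min; less 10 min break → 10 h 1 min
Wed: 09:57–20:44 = 10 h 47 min; less 20 min break → 10 h 27 min
Thu: 06:09–12:16 = 6 h 7 min; less 30 min break → 5 h 37 min
Fri: 09:26–15:22 = 5 h 56 min; less 15 min break → 5 h 41 min
Total: 10 h 1 min + 10 h 27 min + 5 h 37 min + 5 h 41 min = 31 h 46 min.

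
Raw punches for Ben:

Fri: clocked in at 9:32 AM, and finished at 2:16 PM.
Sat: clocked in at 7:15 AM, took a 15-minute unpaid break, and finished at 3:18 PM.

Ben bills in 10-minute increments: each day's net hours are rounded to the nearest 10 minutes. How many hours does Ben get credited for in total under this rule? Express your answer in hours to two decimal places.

12.50 hours

Fri: 9:32 AM–2:16 PM = 4 h 44 min → rounds to 4 h 40 min
Sat: 7:15 AM–3:18 PM = 8 h 3 min − 15 min = 7 h 48 min → rounds to 7 h 50 min
Total credited: 12 h 30 min.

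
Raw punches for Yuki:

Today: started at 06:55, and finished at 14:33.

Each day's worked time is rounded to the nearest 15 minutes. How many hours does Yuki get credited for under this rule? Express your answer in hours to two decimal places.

Today: 06:55–14:33 = 7 h 38 min → rounds to 7 h 45 min

7.75 hours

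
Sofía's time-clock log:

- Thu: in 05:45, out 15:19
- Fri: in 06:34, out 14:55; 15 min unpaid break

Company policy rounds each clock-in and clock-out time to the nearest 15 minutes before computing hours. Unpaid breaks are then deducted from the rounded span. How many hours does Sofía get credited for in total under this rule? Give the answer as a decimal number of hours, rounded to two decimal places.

17.75 hours

Thu: in 05:45→05:45, out 15:19→15:15; 9 h 30 min
Fri: in 06:34→06:30, out 14:55→15:00; 8 h 30 min − 15 min = 8 h 15 min
Total credited: 17 h 45 min.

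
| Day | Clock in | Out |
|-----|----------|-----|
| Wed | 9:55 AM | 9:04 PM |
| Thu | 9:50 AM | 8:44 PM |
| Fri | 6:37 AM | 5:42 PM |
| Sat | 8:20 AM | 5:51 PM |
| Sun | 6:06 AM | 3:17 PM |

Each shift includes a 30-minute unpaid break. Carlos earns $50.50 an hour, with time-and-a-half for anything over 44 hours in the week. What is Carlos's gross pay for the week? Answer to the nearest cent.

Wed: 9:55 AM–9:04 PM = 11 h 9 min; less 30 min break → 10 h 39 min
Thu: 9:50 AM–8:44 PM = 10 h 54 min; less 30 min break → 10 h 24 min
Fri: 6:37 AM–5:42 PM = 11 h 5 min; less 30 min break → 10 h 35 min
Sat: 8:20 AM–5:51 PM = 9 h 31 min; less 30 min break → 9 h 1 min
Sun: 6:06 AM–3:17 PM = 9 h 11 min; less 30 min break → 8 h 41 min
Total worked: 49 h 20 min = 2960 min.
Regular 44 h 0 min = 2640 min at $50.50/h; overtime 5 h 20 min = 320 min at $75.75/h.
Pay = (2640 × $50.50 + 320 × $75.75) ÷ 60 = $2626.00.

$2626.00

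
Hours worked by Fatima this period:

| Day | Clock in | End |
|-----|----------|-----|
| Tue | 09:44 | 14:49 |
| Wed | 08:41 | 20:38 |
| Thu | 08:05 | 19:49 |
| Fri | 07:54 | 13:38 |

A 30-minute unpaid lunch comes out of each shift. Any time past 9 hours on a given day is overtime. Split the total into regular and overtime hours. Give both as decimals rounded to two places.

Tue: 09:44–14:49 = 5 h 5 min; less 30 min break → 4 h 35 min
Wed: 08:41–20:38 = 11 h 57 min; less 30 min break → 11 h 27 min
Thu: 08:05–19:49 = 11 h 44 min; less 30 min break → 11 h 14 min
Fri: 07:54–13:38 = 5 h 44 min; less 30 min break → 5 h 14 min
Tue reg 4 h 35 min / OT 0 h 0 min; Wed reg 9 h 0 min / OT 2 h 27 min; Thu reg 9 h 0 min / OT 2 h 14 min; Fri reg 5 h 14 min / OT 0 h 0 min.
Totals: regular 27 h 49 min, overtime 4 h 41 min.

Regular 27.82 hours, overtime 4.68 hours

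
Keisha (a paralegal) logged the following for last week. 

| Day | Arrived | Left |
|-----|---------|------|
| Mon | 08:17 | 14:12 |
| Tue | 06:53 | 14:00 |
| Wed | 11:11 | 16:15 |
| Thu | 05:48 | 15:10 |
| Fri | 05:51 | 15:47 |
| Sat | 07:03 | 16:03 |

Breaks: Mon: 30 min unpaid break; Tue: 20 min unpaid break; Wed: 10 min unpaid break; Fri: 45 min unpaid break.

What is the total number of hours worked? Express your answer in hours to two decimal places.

44.65 hours

Mon: 08:17–14:12 = 5 h 55 min; less 30 min break → 5 h 25 min
Tue: 06:53–14:00 = 7 h 7 min; less 20 min break → 6 h 47 min
Wed: 11:11–16:15 = 5 h 4 min; less 10 min break → 4 h 54 min
Thu: 05:48–15:10 = 9 h 22 min
Fri: 05:51–15:47 = 9 h 56 min; less 45 min break → 9 h 11 min
Sat: 07:03–16:03 = 9 h 0 min
Total: 5 h 25 min + 6 h 47 min + 4 h 54 min + 9 h 22 min + 9 h 11 min + 9 h 0 min = 44 h 39 min.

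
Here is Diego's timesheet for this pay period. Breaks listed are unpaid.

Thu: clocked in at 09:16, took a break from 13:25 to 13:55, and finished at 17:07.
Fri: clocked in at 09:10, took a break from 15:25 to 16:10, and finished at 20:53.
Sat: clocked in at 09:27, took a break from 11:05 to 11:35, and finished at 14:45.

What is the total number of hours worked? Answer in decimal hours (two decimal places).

Thu: 09:16–17:07 = 7 h 51 min; less 30 min break → 7 h 21 min
Fri: 09:10–20:53 = 11 h 43 min; less 45 min break → 10 h 58 min
Sat: 09:27–14:45 = 5 h 18 min; less 30 min break → 4 h 48 min
Total: 7 h 21 min + 10 h 58 min + 4 h 48 min = 23 h 7 min.

23.12 hours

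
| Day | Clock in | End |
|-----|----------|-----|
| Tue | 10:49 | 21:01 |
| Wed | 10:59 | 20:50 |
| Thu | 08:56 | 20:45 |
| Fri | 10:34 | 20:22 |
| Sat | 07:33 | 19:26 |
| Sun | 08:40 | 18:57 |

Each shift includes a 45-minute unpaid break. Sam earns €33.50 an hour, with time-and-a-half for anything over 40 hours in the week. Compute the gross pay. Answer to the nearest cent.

€2311.50

Tue: 10:49–21:01 = 10 h 12 min; less 45 min break → 9 h 27 min
Wed: 10:59–20:50 = 9 h 51 min; less 45 min break → 9 h 6 min
Thu: 08:56–20:45 = 11 h 49 min; less 45 min break → 11 h 4 min
Fri: 10:34–20:22 = 9 h 48 min; less 45 min break → 9 h 3 min
Sat: 07:33–19:26 = 11 h 53 min; less 45 min break → 11 h 8 min
Sun: 08:40–18:57 = 10 h 17 min; less 45 min break → 9 h 32 min
Total worked: 59 h 20 min = 3560 min.
Regular 40 h 0 min = 2400 min at €33.50/h; overtime 19 h 20 min = 1160 min at €50.25/h.
Pay = (2400 × €33.50 + 1160 × €50.25) ÷ 60 = €2311.50.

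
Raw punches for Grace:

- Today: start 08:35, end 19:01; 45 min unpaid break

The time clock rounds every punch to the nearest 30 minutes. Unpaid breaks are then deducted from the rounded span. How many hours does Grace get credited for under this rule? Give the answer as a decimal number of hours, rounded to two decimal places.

Today: in 08:35→08:30, out 19:01→19:00; 10 h 30 min − 45 min = 9 h 45 min

9.75 hours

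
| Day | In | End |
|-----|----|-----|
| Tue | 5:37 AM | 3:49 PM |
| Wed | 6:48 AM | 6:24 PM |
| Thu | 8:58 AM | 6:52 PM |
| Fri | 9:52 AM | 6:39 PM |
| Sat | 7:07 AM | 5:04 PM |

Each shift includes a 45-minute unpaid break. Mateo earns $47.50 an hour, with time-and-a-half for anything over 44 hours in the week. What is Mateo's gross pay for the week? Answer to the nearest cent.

$2281.19

Tue: 5:37 AM–3:49 PM = 10 h 12 min; less 45 min break → 9 h 27 min
Wed: 6:48 AM–6:24 PM = 11 h 36 min; less 45 min break → 10 h 51 min
Thu: 8:58 AM–6:52 PM = 9 h 54 min; less 45 min break → 9 h 9 min
Fri: 9:52 AM–6:39 PM = 8 h 47 min; less 45 min break → 8 h 2 min
Sat: 7:07 AM–5:04 PM = 9 h 57 min; less 45 min break → 9 h 12 min
Total worked: 46 h 41 min = 2801 min.
Regular 44 h 0 min = 2640 min at $47.50/h; overtime 2 h 41 min = 161 min at $71.25/h.
Pay = (2640 × $47.50 + 161 × $71.25) ÷ 60 = $2281.19.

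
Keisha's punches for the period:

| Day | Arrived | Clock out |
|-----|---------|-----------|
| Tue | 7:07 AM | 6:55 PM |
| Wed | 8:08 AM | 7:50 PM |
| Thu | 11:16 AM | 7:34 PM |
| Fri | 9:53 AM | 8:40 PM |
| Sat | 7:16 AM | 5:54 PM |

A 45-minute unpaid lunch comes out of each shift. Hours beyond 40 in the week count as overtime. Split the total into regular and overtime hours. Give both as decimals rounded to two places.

Regular 40.00 hours, overtime 9.47 hours

Tue: 7:07 AM–6:55 PM = 11 h 48 min; less 45 min break → 11 h 3 min
Wed: 8:08 AM–7:50 PM = 11 h 42 min; less 45 min break → 10 h 57 min
Thu: 11:16 AM–7:34 PM = 8 h 18 min; less 45 min break → 7 h 33 min
Fri: 9:53 AM–8:40 PM = 10 h 47 min; less 45 min break → 10 h 2 min
Sat: 7:16 AM–5:54 PM = 10 h 38 min; less 45 min break → 9 h 53 min
Total worked: 49 h 28 min = 49.47 h.
Threshold 40 h → overtime 9 h 28 min, regular 40 h 0 min.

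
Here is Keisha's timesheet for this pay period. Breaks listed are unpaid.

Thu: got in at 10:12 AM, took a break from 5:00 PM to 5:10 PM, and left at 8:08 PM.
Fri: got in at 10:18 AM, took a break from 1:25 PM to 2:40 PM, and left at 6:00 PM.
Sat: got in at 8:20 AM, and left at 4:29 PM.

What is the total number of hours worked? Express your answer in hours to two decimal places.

24.37 hours

Thu: 10:12 AM–8:08 PM = 9 h 56 min; less 10 min break → 9 h 46 min
Fri: 10:18 AM–6:00 PM = 7 h 42 min; less 75 min break → 6 h 27 min
Sat: 8:20 AM–4:29 PM = 8 h 9 min
Total: 9 h 46 min + 6 h 27 min + 8 h 9 min = 24 h 22 min.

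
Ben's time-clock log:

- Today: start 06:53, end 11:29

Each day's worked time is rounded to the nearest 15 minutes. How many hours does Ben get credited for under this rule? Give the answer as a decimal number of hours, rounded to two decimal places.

4.50 hours

Today: 06:53–11:29 = 4 h 36 min → rounds to 4 h 30 min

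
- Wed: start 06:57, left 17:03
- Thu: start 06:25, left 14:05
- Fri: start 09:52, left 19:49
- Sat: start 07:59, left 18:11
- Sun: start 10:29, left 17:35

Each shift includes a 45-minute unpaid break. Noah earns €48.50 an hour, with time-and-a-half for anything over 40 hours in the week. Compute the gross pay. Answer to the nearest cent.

€2032.15

Wed: 06:57–17:03 = 10 h 6 min; less 45 min break → 9 h 21 min
Thu: 06:25–14:05 = 7 h 40 min; less 45 min break → 6 h 55 min
Fri: 09:52–19:49 = 9 h 57 min; less 45 min break → 9 h 12 min
Sat: 07:59–18:11 = 10 h 12 min; less 45 min break → 9 h 27 min
Sun: 10:29–17:35 = 7 h 6 min; less 45 min break → 6 h 21 min
Total worked: 41 h 16 min = 2476 min.
Regular 40 h 0 min = 2400 min at €48.50/h; overtime 1 h 16 min = 76 min at €72.75/h.
Pay = (2400 × €48.50 + 76 × €72.75) ÷ 60 = €2032.15.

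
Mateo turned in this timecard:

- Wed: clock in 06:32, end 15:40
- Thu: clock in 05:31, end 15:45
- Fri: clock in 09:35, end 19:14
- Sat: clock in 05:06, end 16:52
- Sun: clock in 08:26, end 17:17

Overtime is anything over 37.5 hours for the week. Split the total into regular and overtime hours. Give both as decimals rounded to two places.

Regular 37.50 hours, overtime 12.13 hours

Wed: 06:32–15:40 = 9 h 8 min
Thu: 05:31–15:45 = 10 h 14 min
Fri: 09:35–19:14 = 9 h 39 min
Sat: 05:06–16:52 = 11 h 46 min
Sun: 08:26–17:17 = 8 h 51 min
Total worked: 49 h 38 min = 49.63 h.
Threshold 37.5 h → overtime 12 h 8 min, regular 37 h 30 min.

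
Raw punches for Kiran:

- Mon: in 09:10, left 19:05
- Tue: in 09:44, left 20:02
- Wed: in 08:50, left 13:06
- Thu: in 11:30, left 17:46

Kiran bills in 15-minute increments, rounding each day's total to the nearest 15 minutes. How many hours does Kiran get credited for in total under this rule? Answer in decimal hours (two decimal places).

Mon: 09:10–19:05 = 9 h 55 min → rounds to 10 h 0 min
Tue: 09:44–20:02 = 10 h 18 min → rounds to 10 h 15 min
Wed: 08:50–13:06 = 4 h 16 min → rounds to 4 h 15 min
Thu: 11:30–17:46 = 6 h 16 min → rounds to 6 h 15 min
Total credited: 30 h 45 min.

30.75 hours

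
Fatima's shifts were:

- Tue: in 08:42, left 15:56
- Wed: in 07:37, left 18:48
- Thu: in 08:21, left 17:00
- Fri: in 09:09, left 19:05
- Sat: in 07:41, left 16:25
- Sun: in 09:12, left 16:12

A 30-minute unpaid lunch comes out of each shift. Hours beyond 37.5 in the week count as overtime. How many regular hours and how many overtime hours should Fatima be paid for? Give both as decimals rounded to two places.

Tue: 08:42–15:56 = 7 h 14 min; less 30 min break → 6 h 44 min
Wed: 07:37–18:48 = 11 h 11 min; less 30 min break → 10 h 41 min
Thu: 08:21–17:00 = 8 h 39 min; less 30 min break → 8 h 9 min
Fri: 09:09–19:05 = 9 h 56 min; less 30 min break → 9 h 26 min
Sat: 07:41–16:25 = 8 h 44 min; less 30 min break → 8 h 14 min
Sun: 09:12–16:12 = 7 h 0 min; less 30 min break → 6 h 30 min
Total worked: 49 h 44 min = 49.73 h.
Threshold 37.5 h → overtime 12 h 14 min, regular 37 h 30 min.

Regular 37.50 hours, overtime 12.23 hours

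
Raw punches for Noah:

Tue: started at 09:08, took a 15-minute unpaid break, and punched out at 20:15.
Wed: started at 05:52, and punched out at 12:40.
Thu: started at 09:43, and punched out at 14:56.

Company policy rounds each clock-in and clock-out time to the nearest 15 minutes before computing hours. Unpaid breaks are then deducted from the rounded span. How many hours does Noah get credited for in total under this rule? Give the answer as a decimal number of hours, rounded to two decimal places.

Tue: in 09:08→09:15, out 20:15→20:15; 11 h 0 min − 15 min = 10 h 45 min
Wed: in 05:52→05:45, out 12:40→12:45; 7 h 0 min
Thu: in 09:43→09:45, out 14:56→15:00; 5 h 15 min
Total credited: 23 h 0 min.

23.00 hours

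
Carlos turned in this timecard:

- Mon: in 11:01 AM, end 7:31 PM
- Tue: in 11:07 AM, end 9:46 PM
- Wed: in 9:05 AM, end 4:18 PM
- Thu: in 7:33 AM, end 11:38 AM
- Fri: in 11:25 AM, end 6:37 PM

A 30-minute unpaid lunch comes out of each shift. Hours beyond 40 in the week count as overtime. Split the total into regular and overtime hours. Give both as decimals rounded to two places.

Regular 35.15 hours, overtime 0.00 hours

Mon: 11:01 AM–7:31 PM = 8 h 30 min; less 30 min break → 8 h 0 min
Tue: 11:07 AM–9:46 PM = 10 h 39 min; less 30 min break → 10 h 9 min
Wed: 9:05 AM–4:18 PM = 7 h 13 min; less 30 min break → 6 h 43 min
Thu: 7:33 AM–11:38 AM = 4 h 5 min; less 30 min break → 3 h 35 min
Fri: 11:25 AM–6:37 PM = 7 h 12 min; less 30 min break → 6 h 42 min
Total worked: 35 h 9 min = 35.15 h.
Threshold 40 h → overtime 0 h 0 min, regular 35 h 9 min.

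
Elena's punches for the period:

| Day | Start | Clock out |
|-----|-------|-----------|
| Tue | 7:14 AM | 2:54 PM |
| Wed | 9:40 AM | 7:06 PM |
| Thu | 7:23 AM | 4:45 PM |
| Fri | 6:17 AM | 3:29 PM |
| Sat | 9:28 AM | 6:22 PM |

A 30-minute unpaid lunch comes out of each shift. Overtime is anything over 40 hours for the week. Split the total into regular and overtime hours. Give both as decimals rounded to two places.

Tue: 7:14 AM–2:54 PM = 7 h 40 min; less 30 min break → 7 h 10 min
Wed: 9:40 AM–7:06 PM = 9 h 26 min; less 30 min break → 8 h 56 min
Thu: 7:23 AM–4:45 PM = 9 h 22 min; less 30 min break → 8 h 52 min
Fri: 6:17 AM–3:29 PM = 9 h 12 min; less 30 min break → 8 h 42 min
Sat: 9:28 AM–6:22 PM = 8 h 54 min; less 30 min break → 8 h 24 min
Total worked: 42 h 4 min = 42.07 h.
Threshold 40 h → overtime 2 h 4 min, regular 40 h 0 min.

Regular 40.00 hours, overtime 2.07 hours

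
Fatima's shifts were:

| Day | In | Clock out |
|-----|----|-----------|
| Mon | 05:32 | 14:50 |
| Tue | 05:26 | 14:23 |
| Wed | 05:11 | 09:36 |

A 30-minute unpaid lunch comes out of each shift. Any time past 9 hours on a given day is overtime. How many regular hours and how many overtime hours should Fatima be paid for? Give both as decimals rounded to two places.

Regular 21.17 hours, overtime 0.00 hours

Mon: 05:32–14:50 = 9 h 18 min; less 30 min break → 8 h 48 min
Tue: 05:26–14:23 = 8 h 57 min; less 30 min break → 8 h 27 min
Wed: 05:11–09:36 = 4 h 25 min; less 30 min break → 3 h 55 min
Mon reg 8 h 48 min / OT 0 h 0 min; Tue reg 8 h 27 min / OT 0 h 0 min; Wed reg 3 h 55 min / OT 0 h 0 min.
Totals: regular 21 h 10 min, overtime 0 h 0 min.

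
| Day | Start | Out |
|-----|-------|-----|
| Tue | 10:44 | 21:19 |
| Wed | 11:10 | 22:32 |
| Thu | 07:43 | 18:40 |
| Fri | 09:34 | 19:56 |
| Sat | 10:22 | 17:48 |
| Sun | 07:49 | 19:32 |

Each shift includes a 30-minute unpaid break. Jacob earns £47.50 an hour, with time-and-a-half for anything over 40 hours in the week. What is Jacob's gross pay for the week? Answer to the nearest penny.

£3283.44

Tue: 10:44–21:19 = 10 h 35 min; less 30 min break → 10 h 5 min
Wed: 11:10–22:32 = 11 h 22 min; less 30 min break → 10 h 52 min
Thu: 07:43–18:40 = 10 h 57 min; less 30 min break → 10 h 27 min
Fri: 09:34–19:56 = 10 h 22 min; less 30 min break → 9 h 52 min
Sat: 10:22–17:48 = 7 h 26 min; less 30 min break → 6 h 56 min
Sun: 07:49–19:32 = 11 h 43 min; less 30 min break → 11 h 13 min
Total worked: 59 h 25 min = 3565 min.
Regular 40 h 0 min = 2400 min at £47.50/h; overtime 19 h 25 min = 1165 min at £71.25/h.
Pay = (2400 × £47.50 + 1165 × £71.25) ÷ 60 = £3283.44.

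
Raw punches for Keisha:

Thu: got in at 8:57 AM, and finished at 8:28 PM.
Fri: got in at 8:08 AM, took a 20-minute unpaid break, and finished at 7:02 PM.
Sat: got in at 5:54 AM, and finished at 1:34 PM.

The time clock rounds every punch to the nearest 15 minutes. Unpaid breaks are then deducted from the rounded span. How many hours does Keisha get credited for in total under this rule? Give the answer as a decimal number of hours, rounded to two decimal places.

29.42 hours

Thu: in 8:57 AM→9:00 AM, out 8:28 PM→8:30 PM; 11 h 30 min
Fri: in 8:08 AM→8:15 AM, out 7:02 PM→7:00 PM; 10 h 45 min − 20 min = 10 h 25 min
Sat: in 5:54 AM→6:00 AM, out 1:34 PM→1:30 PM; 7 h 30 min
Total credited: 29 h 25 min.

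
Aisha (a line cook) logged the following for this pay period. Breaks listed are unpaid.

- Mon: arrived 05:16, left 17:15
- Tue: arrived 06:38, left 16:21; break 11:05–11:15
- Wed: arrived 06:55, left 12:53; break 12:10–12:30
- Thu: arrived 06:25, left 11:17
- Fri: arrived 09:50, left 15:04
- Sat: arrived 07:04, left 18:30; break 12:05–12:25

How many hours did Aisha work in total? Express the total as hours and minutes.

Mon: 05:16–17:15 = 11 h 59 min
Tue: 06:38–16:21 = 9 h 43 min; less 10 min break → 9 h 33 min
Wed: 06:55–12:53 = 5 h 58 min; less 20 min break → 5 h 38 min
Thu: 06:25–11:17 = 4 h 52 min
Fri: 09:50–15:04 = 5 h 14 min
Sat: 07:04–18:30 = 11 h 26 min; less 20 min break → 11 h 6 min
Total: 11 h 59 min + 9 h 33 min + 5 h 38 min + 4 h 52 min + 5 h 14 min + 11 h 6 min = 48 h 22 min.

48 h 22 min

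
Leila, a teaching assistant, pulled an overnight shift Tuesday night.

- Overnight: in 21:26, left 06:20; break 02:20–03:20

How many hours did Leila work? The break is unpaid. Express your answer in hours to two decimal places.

7.90 hours

Overnight: 21:26 → midnight = 2 h 34 min; midnight → 06:20 = 6 h 20 min; span 8 h 54 min; less 60 min break → 7 h 54 min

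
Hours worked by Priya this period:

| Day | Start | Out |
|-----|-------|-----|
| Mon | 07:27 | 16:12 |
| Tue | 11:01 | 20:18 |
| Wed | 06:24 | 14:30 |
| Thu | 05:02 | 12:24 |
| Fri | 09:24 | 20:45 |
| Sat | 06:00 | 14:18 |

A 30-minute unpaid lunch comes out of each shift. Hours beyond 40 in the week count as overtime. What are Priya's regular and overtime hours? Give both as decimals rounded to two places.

Regular 40.00 hours, overtime 10.15 hours

Mon: 07:27–16:12 = 8 h 45 min; less 30 min break → 8 h 15 min
Tue: 11:01–20:18 = 9 h 17 min; less 30 min break → 8 h 47 min
Wed: 06:24–14:30 = 8 h 6 min; less 30 min break → 7 h 36 min
Thu: 05:02–12:24 = 7 h 22 min; less 30 min break → 6 h 52 min
Fri: 09:24–20:45 = 11 h 21 min; less 30 min break → 10 h 51 min
Sat: 06:00–14:18 = 8 h 18 min; less 30 min break → 7 h 48 min
Total worked: 50 h 9 min = 50.15 h.
Threshold 40 h → overtime 10 h 9 min, regular 40 h 0 min.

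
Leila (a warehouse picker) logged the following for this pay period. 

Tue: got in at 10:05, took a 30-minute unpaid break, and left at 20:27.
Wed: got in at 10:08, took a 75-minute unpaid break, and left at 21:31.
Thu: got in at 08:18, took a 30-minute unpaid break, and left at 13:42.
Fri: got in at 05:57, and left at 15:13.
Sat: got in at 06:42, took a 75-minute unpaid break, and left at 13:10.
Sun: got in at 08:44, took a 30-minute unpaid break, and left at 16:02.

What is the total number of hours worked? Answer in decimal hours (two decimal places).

Tue: 10:05–20:27 = 10 h 22 min; less 30 min break → 9 h 52 min
Wed: 10:08–21:31 = 11 h 23 min; less 75 min break → 10 h 8 min
Thu: 08:18–13:42 = 5 h 24 min; less 30 min break → 4 h 54 min
Fri: 05:57–15:13 = 9 h 16 min
Sat: 06:42–13:10 = 6 h 28 min; less 75 min break → 5 h 13 min
Sun: 08:44–16:02 = 7 h 18 min; less 30 min break → 6 h 48 min
Total: 9 h 52 min + 10 h 8 min + 4 h 54 min + 9 h 16 min + 5 h 13 min + 6 h 48 min = 46 h 11 min.

46.18 hours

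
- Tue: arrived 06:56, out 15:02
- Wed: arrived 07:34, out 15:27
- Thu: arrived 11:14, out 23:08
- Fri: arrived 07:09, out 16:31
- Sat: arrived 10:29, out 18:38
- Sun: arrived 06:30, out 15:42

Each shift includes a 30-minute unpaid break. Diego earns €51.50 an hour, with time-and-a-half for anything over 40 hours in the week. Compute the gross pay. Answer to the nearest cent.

Tue: 06:56–15:02 = 8 h 6 min; less 30 min break → 7 h 36 min
Wed: 07:34–15:27 = 7 h 53 min; less 30 min break → 7 h 23 min
Thu: 11:14–23:08 = 11 h 54 min; less 30 min break → 11 h 24 min
Fri: 07:09–16:31 = 9 h 22 min; less 30 min break → 8 h 52 min
Sat: 10:29–18:38 = 8 h 9 min; less 30 min break → 7 h 39 min
Sun: 06:30–15:42 = 9 h 12 min; less 30 min break → 8 h 42 min
Total worked: 51 h 36 min = 3096 min.
Regular 40 h 0 min = 2400 min at €51.50/h; overtime 11 h 36 min = 696 min at €77.25/h.
Pay = (2400 × €51.50 + 696 × €77.25) ÷ 60 = €2956.10.

€2956.10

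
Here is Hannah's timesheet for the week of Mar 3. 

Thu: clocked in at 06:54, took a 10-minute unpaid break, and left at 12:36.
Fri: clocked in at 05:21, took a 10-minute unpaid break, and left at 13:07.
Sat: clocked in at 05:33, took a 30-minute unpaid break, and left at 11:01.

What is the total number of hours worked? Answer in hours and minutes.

18 h 6 min

Thu: 06:54–12:36 = 5 h 42 min; less 10 min break → 5 h 32 min
Fri: 05:21–13:07 = 7 h 46 min; less 10 min break → 7 h 36 min
Sat: 05:33–11:01 = 5 h 28 min; less 30 min break → 4 h 58 min
Total: 5 h 32 min + 7 h 36 min + 4 h 58 min = 18 h 6 min.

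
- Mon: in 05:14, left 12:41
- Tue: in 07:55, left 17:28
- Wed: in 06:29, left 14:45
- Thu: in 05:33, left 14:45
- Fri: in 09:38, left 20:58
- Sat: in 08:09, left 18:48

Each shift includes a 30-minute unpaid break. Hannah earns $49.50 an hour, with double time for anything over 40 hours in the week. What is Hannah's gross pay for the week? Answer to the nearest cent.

$3311.55

Mon: 05:14–12:41 = 7 h 27 min; less 30 min break → 6 h 57 min
Tue: 07:55–17:28 = 9 h 33 min; less 30 min break → 9 h 3 min
Wed: 06:29–14:45 = 8 h 16 min; less 30 min break → 7 h 46 min
Thu: 05:33–14:45 = 9 h 12 min; less 30 min break → 8 h 42 min
Fri: 09:38–20:58 = 11 h 20 min; less 30 min break → 10 h 50 min
Sat: 08:09–18:48 = 10 h 39 min; less 30 min break → 10 h 9 min
Total worked: 53 h 27 min = 3207 min.
Regular 40 h 0 min = 2400 min at $49.50/h; overtime 13 h 27 min = 807 min at $99.00/h.
Pay = (2400 × $49.50 + 807 × $99.00) ÷ 60 = $3311.55.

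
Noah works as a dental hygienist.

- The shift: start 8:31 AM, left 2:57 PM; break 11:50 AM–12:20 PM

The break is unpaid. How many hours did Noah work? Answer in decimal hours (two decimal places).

5.93 hours

The shift: 8:31 AM–2:57 PM = 6 h 26 min; less 30 min break → 5 h 56 min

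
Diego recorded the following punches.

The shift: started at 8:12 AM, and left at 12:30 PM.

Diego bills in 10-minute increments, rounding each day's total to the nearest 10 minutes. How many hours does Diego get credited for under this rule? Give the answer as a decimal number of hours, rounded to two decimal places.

The shift: 8:12 AM–12:30 PM = 4 h 18 min → rounds to 4 h 20 min

4.33 hours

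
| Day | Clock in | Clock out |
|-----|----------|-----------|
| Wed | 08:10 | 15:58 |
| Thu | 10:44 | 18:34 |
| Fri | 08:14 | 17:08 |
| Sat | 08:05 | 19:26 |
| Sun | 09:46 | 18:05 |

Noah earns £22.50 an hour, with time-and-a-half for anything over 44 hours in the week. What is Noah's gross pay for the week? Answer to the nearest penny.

£996.75

Wed: 08:10–15:58 = 7 h 48 min
Thu: 10:44–18:34 = 7 h 50 min
Fri: 08:14–17:08 = 8 h 54 min
Sat: 08:05–19:26 = 11 h 21 min
Sun: 09:46–18:05 = 8 h 19 min
Total worked: 44 h 12 min = 2652 min.
Regular 44 h 0 min = 2640 min at £22.50/h; overtime 0 h 12 min = 12 min at £33.75/h.
Pay = (2640 × £22.50 + 12 × £33.75) ÷ 60 = £996.75.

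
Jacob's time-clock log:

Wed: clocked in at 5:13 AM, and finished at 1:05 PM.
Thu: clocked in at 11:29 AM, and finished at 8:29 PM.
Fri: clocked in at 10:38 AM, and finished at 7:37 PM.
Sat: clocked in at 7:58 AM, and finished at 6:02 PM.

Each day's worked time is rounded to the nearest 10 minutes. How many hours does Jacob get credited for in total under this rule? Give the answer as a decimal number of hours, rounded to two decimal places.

35.83 hours

Wed: 5:13 AM–1:05 PM = 7 h 52 min → rounds to 7 h 50 min
Thu: 11:29 AM–8:29 PM = 9 h 0 min → rounds to 9 h 0 min
Fri: 10:38 AM–7:37 PM = 8 h 59 min → rounds to 9 h 0 min
Sat: 7:58 AM–6:02 PM = 10 h 4 min → rounds to 10 h 0 min
Total credited: 35 h 50 min.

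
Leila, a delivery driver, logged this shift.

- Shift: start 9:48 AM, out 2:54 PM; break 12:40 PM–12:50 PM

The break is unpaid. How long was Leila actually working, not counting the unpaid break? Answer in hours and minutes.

Shift: 9:48 AM–2:54 PM = 5 h 6 min; less 10 min break → 4 h 56 min

4 h 56 min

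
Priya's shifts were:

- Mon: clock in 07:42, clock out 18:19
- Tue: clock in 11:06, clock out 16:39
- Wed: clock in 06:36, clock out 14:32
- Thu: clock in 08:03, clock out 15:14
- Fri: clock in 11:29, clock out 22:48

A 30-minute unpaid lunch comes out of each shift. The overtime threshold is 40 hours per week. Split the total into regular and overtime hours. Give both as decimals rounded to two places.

Regular 40.00 hours, overtime 0.10 hours

Mon: 07:42–18:19 = 10 h 37 min; less 30 min break → 10 h 7 min
Tue: 11:06–16:39 = 5 h 33 min; less 30 min break → 5 h 3 min
Wed: 06:36–14:32 = 7 h 56 min; less 30 min break → 7 h 26 min
Thu: 08:03–15:14 = 7 h 11 min; less 30 min break → 6 h 41 min
Fri: 11:29–22:48 = 11 h 19 min; less 30 min break → 10 h 49 min
Total worked: 40 h 6 min = 40.10 h.
Threshold 40 h → overtime 0 h 6 min, regular 40 h 0 min.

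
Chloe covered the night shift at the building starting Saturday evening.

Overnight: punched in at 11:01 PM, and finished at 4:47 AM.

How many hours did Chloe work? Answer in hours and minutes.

Overnight: 11:01 PM → midnight = 0 h 59 min; midnight → 4:47 AM = 4 h 47 min; span 5 h 46 min

5 h 46 min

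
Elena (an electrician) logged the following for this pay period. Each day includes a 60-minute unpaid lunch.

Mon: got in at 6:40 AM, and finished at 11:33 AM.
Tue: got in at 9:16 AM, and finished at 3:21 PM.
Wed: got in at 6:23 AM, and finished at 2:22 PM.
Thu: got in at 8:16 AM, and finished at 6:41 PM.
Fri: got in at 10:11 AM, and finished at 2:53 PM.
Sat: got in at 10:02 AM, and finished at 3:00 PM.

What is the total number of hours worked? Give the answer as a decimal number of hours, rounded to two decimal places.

Mon: 6:40 AM–11:33 AM = 4 h 53 min; less 60 min break → 3 h 53 min
Tue: 9:16 AM–3:21 PM = 6 h 5 min; less 60 min break → 5 h 5 min
Wed: 6:23 AM–2:22 PM = 7 h 59 min; less 60 min break → 6 h 59 min
Thu: 8:16 AM–6:41 PM = 10 h 25 min; less 60 min break → 9 h 25 min
Fri: 10:11 AM–2:53 PM = 4 h 42 min; less 60 min break → 3 h 42 min
Sat: 10:02 AM–3:00 PM = 4 h 58 min; less 60 min break → 3 h 58 min
Total: 3 h 53 min + 5 h 5 min + 6 h 59 min + 9 h 25 min + 3 h 42 min + 3 h 58 min = 33 h 2 min.

33.03 hours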